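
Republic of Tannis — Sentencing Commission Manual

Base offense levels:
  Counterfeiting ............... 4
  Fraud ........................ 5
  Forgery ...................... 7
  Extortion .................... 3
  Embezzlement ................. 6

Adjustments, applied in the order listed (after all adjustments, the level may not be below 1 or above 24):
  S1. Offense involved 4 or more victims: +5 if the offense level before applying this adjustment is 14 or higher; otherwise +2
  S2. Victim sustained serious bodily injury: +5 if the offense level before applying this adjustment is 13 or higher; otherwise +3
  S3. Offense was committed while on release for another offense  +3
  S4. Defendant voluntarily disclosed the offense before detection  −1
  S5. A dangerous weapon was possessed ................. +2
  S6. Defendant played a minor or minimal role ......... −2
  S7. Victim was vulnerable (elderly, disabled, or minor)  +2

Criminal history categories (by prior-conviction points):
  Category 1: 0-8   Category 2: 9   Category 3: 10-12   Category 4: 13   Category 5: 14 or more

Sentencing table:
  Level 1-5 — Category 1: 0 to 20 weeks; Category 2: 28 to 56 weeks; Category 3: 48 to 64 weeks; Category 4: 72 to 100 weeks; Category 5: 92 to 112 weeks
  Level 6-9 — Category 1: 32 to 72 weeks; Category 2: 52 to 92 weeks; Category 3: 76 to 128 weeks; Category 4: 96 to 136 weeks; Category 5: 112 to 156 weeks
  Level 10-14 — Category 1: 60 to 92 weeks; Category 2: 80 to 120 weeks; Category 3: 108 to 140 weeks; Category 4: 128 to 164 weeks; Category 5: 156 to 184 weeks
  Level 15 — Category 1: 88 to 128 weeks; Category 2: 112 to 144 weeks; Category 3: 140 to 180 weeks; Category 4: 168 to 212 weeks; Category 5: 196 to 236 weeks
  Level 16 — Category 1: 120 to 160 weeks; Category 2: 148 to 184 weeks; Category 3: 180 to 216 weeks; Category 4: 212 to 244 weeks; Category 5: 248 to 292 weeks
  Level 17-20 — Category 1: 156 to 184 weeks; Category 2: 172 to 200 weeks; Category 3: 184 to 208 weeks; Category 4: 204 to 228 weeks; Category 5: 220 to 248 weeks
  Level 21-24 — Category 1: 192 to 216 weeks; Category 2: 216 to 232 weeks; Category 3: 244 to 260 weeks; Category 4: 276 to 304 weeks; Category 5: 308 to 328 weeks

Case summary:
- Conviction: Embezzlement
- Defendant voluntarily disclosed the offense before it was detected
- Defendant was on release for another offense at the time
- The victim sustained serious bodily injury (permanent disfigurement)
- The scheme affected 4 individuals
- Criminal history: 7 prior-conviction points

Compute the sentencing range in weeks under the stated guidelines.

60-92 weeks

Base offense level for embezzlement: 6.
S1 applies (level before this adjustment is 6 < 14, so +2): 6 + 2 = 8.
S2 applies (level before this adjustment is 8 < 13, so +3): 8 + 3 = 11.
S3 applies: 11 + 3 = 14.
S4 applies: 14 − 1 = 13.
S6 does not apply.
S7 does not apply.
Final offense level: 13.
Criminal history: 7 prior points → Category 1 (0-8).
Level 13 falls in the 10-14 band.
Grid: Level 10-14 × Category 1 = 60-92 weeks.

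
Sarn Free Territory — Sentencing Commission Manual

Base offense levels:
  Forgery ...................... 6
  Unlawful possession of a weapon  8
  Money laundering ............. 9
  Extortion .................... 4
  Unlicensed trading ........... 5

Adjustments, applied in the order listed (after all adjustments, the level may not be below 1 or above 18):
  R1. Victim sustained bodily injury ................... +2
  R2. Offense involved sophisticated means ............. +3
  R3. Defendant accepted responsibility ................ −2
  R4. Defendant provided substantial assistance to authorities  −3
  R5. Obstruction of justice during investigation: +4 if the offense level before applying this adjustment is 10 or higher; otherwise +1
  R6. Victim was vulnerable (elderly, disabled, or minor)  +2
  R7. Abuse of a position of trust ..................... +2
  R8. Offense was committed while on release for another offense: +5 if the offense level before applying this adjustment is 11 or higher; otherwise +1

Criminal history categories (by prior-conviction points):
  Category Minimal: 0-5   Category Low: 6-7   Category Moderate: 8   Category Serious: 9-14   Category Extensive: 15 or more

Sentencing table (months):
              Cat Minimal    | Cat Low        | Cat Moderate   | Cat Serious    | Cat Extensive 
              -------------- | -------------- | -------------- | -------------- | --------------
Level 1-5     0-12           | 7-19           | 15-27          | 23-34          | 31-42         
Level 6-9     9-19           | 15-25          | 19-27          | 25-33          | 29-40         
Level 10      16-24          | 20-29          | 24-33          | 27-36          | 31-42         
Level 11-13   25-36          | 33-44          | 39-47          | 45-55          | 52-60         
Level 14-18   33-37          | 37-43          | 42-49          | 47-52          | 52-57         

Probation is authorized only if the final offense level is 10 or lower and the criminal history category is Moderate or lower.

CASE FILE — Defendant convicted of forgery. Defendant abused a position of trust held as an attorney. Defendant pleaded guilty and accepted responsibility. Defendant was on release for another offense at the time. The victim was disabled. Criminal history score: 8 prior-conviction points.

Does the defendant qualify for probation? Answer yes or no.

Base offense level for forgery: 6.
R3 applies: 6 − 2 = 4.
R4 does not apply.
R5 does not apply.
R6 applies: 4 + 2 = 6.
R7 applies: 6 + 2 = 8.
R8 applies (level before this adjustment is 8 < 11, so +1): 8 + 1 = 9.
Final offense level: 9.
Criminal history: 8 prior points → Category Moderate (8).
Level 9 falls in the 6-9 band.
Grid: Level 6-9 × Category Moderate = 19-27 months.
Probation check: level 9 ≤ 10 and category Moderate ≤ Moderate → eligible.

Yes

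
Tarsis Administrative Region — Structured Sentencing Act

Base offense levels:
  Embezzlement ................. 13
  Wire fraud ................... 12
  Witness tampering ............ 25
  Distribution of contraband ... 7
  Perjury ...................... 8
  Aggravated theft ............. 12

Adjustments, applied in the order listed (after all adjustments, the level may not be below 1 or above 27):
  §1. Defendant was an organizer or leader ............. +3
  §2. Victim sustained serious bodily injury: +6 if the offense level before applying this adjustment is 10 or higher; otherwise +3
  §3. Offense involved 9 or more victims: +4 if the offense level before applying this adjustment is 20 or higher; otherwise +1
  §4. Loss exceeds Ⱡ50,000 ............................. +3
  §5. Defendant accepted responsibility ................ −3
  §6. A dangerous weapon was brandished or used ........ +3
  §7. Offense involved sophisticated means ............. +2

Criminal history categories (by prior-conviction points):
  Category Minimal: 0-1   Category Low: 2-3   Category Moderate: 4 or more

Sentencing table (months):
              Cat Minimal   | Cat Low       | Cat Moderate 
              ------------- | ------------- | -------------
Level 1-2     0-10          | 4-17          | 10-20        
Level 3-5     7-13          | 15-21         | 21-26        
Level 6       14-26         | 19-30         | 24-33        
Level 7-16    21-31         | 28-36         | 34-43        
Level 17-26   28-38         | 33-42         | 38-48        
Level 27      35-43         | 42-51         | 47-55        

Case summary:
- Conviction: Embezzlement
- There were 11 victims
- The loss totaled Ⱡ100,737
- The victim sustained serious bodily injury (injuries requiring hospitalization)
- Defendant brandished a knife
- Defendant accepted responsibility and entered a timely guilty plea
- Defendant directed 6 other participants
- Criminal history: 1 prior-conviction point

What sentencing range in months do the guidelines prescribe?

Base offense level for embezzlement: 13.
§1 applies: 13 + 3 = 16.
§2 applies (level before this adjustment is 16 ≥ 10, so +6): 16 + 6 = 22.
§3 applies (level before this adjustment is 22 ≥ 20, so +4): 22 + 4 = 26.
§4 applies: 26 + 3 = 29.
§5 applies: 29 − 3 = 26.
§6 applies: 26 + 3 = 29.
§7 does not apply.
Level 29 exceeds the maximum of 27; capped at 27.
Final offense level: 27.
Criminal history: 1 prior point → Category Minimal (0-1).
Level 27 falls in the 27 band.
Grid: Level 27 × Category Minimal = 35-43 months.

35-43 months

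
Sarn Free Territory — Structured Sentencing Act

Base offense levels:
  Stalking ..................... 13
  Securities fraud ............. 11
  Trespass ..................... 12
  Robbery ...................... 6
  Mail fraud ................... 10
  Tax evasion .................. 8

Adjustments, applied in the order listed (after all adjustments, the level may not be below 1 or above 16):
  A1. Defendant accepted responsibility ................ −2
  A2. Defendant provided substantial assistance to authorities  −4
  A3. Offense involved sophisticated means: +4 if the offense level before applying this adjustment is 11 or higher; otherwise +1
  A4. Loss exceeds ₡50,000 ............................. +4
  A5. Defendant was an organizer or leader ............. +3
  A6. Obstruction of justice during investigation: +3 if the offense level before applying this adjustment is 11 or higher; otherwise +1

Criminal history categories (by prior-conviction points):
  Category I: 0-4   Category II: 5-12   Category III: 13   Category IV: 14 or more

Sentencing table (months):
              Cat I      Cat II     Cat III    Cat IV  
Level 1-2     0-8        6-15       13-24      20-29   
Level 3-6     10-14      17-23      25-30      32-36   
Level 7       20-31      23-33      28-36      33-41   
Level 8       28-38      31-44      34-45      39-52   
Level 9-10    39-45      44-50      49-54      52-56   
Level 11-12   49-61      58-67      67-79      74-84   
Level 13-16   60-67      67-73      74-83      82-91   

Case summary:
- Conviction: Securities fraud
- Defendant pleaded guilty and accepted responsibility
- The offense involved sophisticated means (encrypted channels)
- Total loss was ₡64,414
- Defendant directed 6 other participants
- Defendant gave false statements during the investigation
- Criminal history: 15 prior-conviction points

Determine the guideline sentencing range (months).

Base offense level for securities fraud: 11.
A1 applies: 11 − 2 = 9.
A3 applies (level before this adjustment is 9 < 11, so +1): 9 + 1 = 10.
A4 applies: 10 + 4 = 14.
A5 applies: 14 + 3 = 17.
A6 applies (level before this adjustment is 17 ≥ 11, so +3): 17 + 3 = 20.
Level 20 exceeds the maximum of 16; capped at 16.
Final offense level: 16.
Criminal history: 15 prior points → Category IV (14+).
Level 16 falls in the 13-16 band.
Grid: Level 13-16 × Category IV = 82-91 months.

82-91 months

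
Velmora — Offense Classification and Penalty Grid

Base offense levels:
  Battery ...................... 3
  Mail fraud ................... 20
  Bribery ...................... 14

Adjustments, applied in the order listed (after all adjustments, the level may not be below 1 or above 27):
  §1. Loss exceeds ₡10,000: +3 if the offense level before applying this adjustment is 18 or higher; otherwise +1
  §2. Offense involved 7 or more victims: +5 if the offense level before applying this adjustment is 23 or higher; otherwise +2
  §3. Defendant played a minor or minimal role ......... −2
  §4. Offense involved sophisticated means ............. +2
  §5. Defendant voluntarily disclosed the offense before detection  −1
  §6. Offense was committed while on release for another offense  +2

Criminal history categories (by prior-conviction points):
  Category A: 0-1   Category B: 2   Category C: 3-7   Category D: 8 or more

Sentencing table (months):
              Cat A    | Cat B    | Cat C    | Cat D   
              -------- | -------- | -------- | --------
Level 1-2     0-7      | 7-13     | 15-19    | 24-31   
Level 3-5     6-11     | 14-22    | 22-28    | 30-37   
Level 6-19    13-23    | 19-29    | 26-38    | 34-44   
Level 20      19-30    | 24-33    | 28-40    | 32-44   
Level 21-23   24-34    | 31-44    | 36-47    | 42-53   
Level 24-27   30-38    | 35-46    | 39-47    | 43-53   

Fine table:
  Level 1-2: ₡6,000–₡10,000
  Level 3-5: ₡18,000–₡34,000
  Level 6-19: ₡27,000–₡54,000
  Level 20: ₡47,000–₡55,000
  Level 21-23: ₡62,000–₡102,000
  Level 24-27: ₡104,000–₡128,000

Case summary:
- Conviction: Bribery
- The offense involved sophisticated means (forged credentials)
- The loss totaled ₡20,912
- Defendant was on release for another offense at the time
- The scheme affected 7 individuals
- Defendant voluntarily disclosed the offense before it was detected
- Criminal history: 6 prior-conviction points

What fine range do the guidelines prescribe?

₡47,000–₡55,000

Base offense level for bribery: 14.
§1 applies (level before this adjustment is 14 < 18, so +1): 14 + 1 = 15.
§2 applies (level before this adjustment is 15 < 23, so +2): 15 + 2 = 17.
§3 does not apply.
§4 applies: 17 + 2 = 19.
§5 applies: 19 − 1 = 18.
§6 applies: 18 + 2 = 20.
Final offense level: 20.
Level 20 falls in the 20 band.
Fine table: Level 20 → ₡47,000–₡55,000.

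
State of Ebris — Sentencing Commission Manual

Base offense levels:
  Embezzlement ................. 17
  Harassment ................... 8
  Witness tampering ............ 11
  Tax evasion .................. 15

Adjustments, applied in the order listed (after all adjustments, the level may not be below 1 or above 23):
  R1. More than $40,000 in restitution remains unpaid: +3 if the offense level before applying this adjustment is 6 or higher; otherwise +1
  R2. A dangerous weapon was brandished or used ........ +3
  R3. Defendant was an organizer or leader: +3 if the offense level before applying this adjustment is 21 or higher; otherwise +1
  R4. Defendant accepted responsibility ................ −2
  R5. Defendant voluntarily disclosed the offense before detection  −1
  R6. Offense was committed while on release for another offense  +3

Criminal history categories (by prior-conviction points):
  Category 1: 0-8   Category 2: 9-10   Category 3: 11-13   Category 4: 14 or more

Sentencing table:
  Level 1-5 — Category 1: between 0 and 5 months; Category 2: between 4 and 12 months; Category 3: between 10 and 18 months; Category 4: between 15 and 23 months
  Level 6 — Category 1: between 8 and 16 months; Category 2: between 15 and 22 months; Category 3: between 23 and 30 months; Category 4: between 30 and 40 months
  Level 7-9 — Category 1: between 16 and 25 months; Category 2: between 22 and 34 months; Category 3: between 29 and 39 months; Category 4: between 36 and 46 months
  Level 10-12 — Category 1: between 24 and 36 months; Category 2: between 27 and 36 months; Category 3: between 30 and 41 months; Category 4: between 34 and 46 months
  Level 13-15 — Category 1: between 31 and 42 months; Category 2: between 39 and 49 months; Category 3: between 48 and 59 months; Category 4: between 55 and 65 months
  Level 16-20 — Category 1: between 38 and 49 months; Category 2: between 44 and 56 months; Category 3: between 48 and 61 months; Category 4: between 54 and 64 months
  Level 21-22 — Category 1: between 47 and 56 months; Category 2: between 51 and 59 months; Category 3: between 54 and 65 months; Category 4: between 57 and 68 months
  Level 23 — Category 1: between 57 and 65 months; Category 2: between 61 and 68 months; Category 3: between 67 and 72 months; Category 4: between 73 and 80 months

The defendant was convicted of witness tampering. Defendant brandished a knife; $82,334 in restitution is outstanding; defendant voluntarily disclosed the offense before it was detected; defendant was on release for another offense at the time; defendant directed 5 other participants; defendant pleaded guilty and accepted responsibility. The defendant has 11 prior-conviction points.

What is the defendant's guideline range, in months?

48-61 months

Base offense level for witness tampering: 11.
R1 applies (level before this adjustment is 11 ≥ 6, so +3): 11 + 3 = 14.
R2 applies: 14 + 3 = 17.
R3 applies (level before this adjustment is 17 < 21, so +1): 17 + 1 = 18.
R4 applies: 18 − 2 = 16.
R5 applies: 16 − 1 = 15.
R6 applies: 15 + 3 = 18.
Final offense level: 18.
Criminal history: 11 prior points → Category 3 (11-13).
Level 18 falls in the 16-20 band.
Grid: Level 16-20 × Category 3 = 48-61 months.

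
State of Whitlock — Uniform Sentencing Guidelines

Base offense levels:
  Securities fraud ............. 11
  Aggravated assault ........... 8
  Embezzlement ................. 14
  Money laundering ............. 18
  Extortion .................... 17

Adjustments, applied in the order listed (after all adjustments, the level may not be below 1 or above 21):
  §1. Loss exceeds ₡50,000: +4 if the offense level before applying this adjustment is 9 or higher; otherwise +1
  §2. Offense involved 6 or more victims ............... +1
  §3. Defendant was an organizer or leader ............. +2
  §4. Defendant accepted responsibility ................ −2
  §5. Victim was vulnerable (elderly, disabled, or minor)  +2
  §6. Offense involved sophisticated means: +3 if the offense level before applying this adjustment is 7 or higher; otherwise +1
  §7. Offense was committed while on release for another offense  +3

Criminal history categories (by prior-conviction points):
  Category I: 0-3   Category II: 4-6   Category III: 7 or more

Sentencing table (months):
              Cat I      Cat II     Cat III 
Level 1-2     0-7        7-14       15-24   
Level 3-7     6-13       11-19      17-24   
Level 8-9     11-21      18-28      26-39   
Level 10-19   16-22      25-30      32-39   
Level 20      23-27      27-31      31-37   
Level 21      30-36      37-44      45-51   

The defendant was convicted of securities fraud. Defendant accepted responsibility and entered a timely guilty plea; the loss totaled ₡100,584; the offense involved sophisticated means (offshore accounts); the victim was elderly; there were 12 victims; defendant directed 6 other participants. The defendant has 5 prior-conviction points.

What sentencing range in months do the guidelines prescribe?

Base offense level for securities fraud: 11.
§1 applies (level before this adjustment is 11 ≥ 9, so +4): 11 + 4 = 15.
§2 applies: 15 + 1 = 16.
§3 applies: 16 + 2 = 18.
§4 applies: 18 − 2 = 16.
§5 applies: 16 + 2 = 18.
§6 applies (level before this adjustment is 18 ≥ 7, so +3): 18 + 3 = 21.
Final offense level: 21.
Criminal history: 5 prior points → Category II (4-6).
Level 21 falls in the 21 band.
Grid: Level 21 × Category II = 37-44 months.

37-44 months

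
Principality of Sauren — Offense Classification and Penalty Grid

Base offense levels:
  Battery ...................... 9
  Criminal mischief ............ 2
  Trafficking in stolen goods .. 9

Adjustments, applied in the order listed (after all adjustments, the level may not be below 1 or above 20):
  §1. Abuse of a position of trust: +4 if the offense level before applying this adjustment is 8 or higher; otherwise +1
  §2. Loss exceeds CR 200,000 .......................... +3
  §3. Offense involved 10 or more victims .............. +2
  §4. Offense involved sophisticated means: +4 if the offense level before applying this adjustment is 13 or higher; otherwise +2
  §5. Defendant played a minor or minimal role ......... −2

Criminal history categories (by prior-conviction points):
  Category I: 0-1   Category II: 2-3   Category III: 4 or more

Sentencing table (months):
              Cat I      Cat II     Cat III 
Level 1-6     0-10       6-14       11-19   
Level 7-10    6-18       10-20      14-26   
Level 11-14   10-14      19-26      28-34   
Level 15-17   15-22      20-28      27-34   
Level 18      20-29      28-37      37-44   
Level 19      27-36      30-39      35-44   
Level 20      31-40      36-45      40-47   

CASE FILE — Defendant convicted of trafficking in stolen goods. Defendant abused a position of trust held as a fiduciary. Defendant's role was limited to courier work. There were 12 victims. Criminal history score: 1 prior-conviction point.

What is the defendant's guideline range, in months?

10-14 months

Base offense level for trafficking in stolen goods: 9.
§1 applies (level before this adjustment is 9 ≥ 8, so +4): 9 + 4 = 13.
§3 applies: 13 + 2 = 15.
§4 does not apply.
§5 applies: 15 − 2 = 13.
Final offense level: 13.
Criminal history: 1 prior point → Category I (0-1).
Level 13 falls in the 11-14 band.
Grid: Level 11-14 × Category I = 10-14 months.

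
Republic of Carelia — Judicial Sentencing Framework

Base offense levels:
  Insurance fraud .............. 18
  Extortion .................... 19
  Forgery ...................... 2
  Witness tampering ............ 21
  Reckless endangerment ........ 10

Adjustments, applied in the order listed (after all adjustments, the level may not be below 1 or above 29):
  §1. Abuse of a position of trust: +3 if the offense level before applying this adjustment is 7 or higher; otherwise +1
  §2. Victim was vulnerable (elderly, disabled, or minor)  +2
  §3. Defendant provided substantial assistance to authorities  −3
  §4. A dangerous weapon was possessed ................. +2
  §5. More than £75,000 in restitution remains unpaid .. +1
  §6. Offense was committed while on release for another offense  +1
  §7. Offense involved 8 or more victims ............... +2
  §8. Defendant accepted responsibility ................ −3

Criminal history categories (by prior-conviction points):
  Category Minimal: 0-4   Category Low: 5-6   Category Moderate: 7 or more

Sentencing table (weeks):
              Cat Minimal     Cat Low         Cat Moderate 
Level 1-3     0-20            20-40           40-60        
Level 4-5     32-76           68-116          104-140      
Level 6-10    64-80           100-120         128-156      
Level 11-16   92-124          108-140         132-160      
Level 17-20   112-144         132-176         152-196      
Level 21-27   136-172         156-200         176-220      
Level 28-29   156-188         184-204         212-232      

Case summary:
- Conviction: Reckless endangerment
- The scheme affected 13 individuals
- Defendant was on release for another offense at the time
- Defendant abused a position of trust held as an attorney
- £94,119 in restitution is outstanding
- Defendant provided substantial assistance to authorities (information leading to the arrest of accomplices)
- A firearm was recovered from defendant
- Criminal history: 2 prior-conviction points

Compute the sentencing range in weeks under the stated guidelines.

Base offense level for reckless endangerment: 10.
§1 applies (level before this adjustment is 10 ≥ 7, so +3): 10 + 3 = 13.
§2 does not apply.
§3 applies: 13 − 3 = 10.
§4 applies: 10 + 2 = 12.
§5 applies: 12 + 1 = 13.
§6 applies: 13 + 1 = 14.
§7 applies: 14 + 2 = 16.
Final offense level: 16.
Criminal history: 2 prior points → Category Minimal (0-4).
Level 16 falls in the 11-16 band.
Grid: Level 11-16 × Category Minimal = 92-124 weeks.

92-124 weeks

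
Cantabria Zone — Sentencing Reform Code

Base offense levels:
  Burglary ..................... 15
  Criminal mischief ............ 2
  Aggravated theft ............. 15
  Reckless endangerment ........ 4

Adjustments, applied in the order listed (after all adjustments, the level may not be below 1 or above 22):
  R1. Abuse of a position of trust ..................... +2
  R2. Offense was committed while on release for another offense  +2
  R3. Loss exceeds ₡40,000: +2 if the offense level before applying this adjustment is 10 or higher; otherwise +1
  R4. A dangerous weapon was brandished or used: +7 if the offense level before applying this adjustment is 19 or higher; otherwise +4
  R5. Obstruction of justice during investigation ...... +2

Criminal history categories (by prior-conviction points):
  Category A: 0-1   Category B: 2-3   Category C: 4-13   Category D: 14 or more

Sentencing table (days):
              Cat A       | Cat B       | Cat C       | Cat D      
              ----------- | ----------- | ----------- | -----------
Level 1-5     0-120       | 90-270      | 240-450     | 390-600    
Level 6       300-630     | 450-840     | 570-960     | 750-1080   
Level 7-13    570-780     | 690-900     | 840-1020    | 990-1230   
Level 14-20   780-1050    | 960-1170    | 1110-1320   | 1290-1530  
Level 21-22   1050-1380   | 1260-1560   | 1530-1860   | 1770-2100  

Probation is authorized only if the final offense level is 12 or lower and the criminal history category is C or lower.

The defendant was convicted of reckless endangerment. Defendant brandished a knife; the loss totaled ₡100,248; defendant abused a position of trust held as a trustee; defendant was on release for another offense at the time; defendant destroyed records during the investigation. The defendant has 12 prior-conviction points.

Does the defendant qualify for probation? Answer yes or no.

No

Base offense level for reckless endangerment: 4.
R1 applies: 4 + 2 = 6.
R2 applies: 6 + 2 = 8.
R3 applies (level before this adjustment is 8 < 10, so +1): 8 + 1 = 9.
R4 applies (level before this adjustment is 9 < 19, so +4): 9 + 4 = 13.
R5 applies: 13 + 2 = 15.
Final offense level: 15.
Criminal history: 12 prior points → Category C (4-13).
Level 15 falls in the 14-20 band.
Grid: Level 14-20 × Category C = 1110-1320 days.
Probation check: level 15 > 12 and category C ≤ C → not eligible.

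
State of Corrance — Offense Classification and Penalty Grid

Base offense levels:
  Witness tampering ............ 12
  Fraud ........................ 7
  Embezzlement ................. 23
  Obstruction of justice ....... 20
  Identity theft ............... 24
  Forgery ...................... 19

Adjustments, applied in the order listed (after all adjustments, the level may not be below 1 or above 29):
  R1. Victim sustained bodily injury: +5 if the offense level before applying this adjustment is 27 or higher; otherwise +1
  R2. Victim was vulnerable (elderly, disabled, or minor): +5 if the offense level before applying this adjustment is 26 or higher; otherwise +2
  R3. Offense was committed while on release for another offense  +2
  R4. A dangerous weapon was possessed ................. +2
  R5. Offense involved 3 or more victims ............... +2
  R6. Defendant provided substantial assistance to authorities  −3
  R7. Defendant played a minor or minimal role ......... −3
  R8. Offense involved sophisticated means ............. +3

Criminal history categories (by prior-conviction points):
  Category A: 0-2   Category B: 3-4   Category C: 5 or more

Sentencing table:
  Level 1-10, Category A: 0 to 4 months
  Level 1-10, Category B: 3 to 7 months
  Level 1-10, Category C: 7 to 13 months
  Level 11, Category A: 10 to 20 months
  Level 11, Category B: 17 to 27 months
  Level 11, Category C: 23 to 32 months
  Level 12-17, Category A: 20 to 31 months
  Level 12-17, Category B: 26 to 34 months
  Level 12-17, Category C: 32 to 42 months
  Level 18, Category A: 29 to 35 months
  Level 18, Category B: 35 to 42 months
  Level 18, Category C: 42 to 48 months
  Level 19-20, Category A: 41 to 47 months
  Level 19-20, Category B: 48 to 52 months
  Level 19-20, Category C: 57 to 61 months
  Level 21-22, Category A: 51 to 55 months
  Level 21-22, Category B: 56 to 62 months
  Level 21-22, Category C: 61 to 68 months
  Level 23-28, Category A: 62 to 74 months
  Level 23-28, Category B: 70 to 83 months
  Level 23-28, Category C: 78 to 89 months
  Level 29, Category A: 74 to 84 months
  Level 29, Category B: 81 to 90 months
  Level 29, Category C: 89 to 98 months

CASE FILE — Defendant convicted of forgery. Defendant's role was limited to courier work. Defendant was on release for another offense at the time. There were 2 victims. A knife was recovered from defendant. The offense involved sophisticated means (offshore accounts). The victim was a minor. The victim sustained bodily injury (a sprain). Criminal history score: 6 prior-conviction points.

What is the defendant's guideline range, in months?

Base offense level for forgery: 19.
R1 applies (level before this adjustment is 19 < 27, so +1): 19 + 1 = 20.
R2 applies (level before this adjustment is 20 < 26, so +2): 20 + 2 = 22.
R3 applies: 22 + 2 = 24.
R4 applies: 24 + 2 = 26.
R5 does not apply.
R6 does not apply.
R7 applies: 26 − 3 = 23.
R8 applies: 23 + 3 = 26.
Final offense level: 26.
Criminal history: 6 prior points → Category C (5+).
Level 26 falls in the 23-28 band.
Grid: Level 23-28 × Category C = 78-89 months.

78-89 months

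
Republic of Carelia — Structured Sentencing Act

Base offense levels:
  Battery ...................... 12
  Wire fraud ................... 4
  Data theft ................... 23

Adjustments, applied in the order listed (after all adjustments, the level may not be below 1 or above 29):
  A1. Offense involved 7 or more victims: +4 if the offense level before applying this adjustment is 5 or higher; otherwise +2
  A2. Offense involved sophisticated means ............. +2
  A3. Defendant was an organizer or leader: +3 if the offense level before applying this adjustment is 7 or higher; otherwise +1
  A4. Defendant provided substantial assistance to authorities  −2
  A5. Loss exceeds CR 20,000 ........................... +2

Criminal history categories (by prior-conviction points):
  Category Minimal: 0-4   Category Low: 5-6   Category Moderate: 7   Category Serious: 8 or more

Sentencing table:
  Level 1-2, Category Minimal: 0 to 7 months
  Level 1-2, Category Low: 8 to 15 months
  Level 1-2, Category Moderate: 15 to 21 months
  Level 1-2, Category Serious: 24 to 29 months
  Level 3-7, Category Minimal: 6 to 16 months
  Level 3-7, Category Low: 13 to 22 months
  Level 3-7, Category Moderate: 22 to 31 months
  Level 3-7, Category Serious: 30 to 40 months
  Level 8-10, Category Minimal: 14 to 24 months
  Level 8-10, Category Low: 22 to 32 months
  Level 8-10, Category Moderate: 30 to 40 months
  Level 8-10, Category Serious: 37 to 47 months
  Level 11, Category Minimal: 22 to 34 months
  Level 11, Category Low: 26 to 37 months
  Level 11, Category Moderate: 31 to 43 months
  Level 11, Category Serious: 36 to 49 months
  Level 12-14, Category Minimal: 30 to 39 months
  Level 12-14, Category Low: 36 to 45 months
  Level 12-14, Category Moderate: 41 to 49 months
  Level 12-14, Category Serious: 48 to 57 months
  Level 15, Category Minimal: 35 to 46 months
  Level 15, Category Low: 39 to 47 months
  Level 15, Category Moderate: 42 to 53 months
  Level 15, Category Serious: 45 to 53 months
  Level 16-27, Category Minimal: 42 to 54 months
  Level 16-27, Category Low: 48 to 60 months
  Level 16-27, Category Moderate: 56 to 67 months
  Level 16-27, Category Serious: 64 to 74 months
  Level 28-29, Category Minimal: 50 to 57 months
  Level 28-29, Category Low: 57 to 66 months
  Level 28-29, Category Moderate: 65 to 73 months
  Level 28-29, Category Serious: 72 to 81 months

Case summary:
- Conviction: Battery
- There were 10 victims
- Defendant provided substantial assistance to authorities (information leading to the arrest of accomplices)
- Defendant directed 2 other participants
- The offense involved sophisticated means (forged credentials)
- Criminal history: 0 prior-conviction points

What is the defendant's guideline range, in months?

42-54 months

Base offense level for battery: 12.
A1 applies (level before this adjustment is 12 ≥ 5, so +4): 12 + 4 = 16.
A2 applies: 16 + 2 = 18.
A3 applies (level before this adjustment is 18 ≥ 7, so +3): 18 + 3 = 21.
A4 applies: 21 − 2 = 19.
Final offense level: 19.
Criminal history: 0 prior points → Category Minimal (0-4).
Level 19 falls in the 16-27 band.
Grid: Level 16-27 × Category Minimal = 42-54 months.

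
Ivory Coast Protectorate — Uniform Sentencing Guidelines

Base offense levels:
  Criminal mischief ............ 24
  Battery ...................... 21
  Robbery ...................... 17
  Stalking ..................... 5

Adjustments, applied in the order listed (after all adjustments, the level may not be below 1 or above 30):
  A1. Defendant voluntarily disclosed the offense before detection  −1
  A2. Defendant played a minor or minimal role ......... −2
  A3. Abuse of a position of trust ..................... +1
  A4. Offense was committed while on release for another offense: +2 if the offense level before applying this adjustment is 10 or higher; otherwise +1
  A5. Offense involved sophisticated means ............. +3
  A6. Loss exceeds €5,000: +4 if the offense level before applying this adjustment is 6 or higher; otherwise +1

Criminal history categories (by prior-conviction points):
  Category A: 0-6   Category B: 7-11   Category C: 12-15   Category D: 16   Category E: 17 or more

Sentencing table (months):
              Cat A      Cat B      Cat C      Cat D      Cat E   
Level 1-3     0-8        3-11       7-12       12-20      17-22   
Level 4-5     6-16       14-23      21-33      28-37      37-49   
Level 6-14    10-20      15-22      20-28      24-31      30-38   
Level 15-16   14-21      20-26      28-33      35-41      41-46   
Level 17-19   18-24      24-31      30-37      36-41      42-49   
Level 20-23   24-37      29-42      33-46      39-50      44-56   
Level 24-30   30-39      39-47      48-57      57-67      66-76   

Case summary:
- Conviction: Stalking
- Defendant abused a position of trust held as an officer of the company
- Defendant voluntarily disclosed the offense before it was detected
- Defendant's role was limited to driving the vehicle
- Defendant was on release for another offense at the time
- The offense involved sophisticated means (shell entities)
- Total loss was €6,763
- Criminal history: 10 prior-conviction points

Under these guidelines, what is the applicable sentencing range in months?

Base offense level for stalking: 5.
A1 applies: 5 − 1 = 4.
A2 applies: 4 − 2 = 2.
A3 applies: 2 + 1 = 3.
A4 applies (level before this adjustment is 3 < 10, so +1): 3 + 1 = 4.
A5 applies: 4 + 3 = 7.
A6 applies (level before this adjustment is 7 ≥ 6, so +4): 7 + 4 = 11.
Final offense level: 11.
Criminal history: 10 prior points → Category B (7-11).
Level 11 falls in the 6-14 band.
Grid: Level 6-14 × Category B = 15-22 months.

15-22 months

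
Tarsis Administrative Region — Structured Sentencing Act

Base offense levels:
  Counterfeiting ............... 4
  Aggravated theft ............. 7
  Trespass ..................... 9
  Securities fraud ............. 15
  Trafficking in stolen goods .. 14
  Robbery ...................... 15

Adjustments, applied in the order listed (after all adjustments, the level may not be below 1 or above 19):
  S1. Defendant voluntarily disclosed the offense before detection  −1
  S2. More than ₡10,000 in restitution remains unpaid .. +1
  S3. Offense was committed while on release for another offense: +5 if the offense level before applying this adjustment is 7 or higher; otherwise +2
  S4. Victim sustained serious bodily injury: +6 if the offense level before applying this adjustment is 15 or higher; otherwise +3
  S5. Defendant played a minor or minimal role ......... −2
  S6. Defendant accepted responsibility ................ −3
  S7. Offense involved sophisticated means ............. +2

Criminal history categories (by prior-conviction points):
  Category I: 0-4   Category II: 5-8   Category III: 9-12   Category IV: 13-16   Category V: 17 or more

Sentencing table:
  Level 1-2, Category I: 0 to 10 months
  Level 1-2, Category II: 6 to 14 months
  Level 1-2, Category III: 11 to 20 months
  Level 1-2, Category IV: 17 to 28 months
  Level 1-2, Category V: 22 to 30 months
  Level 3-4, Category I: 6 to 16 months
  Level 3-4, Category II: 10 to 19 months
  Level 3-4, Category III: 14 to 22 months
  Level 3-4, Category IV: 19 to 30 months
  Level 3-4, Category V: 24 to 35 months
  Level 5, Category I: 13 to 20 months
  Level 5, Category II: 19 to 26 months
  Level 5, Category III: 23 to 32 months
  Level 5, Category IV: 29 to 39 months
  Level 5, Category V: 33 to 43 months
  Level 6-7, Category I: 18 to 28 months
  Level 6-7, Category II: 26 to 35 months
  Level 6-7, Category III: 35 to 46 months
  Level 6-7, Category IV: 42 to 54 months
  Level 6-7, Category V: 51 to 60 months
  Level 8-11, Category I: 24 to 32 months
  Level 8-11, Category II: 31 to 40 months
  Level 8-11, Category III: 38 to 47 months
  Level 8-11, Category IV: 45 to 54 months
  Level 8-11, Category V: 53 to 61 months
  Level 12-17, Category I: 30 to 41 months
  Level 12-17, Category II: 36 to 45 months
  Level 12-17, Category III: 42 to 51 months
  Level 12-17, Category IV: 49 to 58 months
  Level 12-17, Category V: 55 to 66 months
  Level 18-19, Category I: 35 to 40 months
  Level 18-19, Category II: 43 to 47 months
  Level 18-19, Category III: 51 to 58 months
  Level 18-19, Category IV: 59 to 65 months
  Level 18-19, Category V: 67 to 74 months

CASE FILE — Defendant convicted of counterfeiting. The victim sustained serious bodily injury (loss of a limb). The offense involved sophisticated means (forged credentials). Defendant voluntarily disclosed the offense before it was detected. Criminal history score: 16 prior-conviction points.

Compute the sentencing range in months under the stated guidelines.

45-54 months

Base offense level for counterfeiting: 4.
S1 applies: 4 − 1 = 3.
S2 does not apply.
S3 does not apply.
S4 applies (level before this adjustment is 3 < 15, so +3): 3 + 3 = 6.
S6 does not apply.
S7 applies: 6 + 2 = 8.
Final offense level: 8.
Criminal history: 16 prior points → Category IV (13-16).
Level 8 falls in the 8-11 band.
Grid: Level 8-11 × Category IV = 45-54 months.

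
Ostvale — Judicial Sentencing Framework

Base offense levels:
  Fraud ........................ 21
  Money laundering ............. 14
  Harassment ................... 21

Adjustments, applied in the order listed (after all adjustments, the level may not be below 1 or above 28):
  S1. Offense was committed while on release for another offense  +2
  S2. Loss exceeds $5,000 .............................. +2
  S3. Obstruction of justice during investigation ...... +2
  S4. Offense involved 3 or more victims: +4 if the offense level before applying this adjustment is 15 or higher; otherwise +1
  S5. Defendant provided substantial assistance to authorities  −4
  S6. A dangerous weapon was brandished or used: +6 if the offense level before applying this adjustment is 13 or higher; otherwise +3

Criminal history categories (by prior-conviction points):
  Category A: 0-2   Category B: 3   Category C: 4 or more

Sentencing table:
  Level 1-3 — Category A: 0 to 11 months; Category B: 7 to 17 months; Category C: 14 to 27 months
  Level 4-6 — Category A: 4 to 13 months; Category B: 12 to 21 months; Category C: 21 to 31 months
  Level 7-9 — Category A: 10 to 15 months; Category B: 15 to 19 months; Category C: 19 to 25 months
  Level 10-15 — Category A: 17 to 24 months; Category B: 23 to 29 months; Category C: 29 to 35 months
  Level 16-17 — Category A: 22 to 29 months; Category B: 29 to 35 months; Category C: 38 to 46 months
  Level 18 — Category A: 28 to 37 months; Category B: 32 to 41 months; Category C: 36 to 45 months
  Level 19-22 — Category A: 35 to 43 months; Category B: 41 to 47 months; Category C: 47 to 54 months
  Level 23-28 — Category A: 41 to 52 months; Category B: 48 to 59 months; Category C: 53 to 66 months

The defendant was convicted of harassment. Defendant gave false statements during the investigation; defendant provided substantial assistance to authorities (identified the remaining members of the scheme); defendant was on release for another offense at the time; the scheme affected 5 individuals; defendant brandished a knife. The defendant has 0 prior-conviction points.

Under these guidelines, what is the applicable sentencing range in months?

41-52 months

Base offense level for harassment: 21.
S1 applies: 21 + 2 = 23.
S3 applies: 23 + 2 = 25.
S4 applies (level before this adjustment is 25 ≥ 15, so +4): 25 + 4 = 29.
S5 applies: 29 − 4 = 25.
S6 applies (level before this adjustment is 25 ≥ 13, so +6): 25 + 6 = 31.
Level 31 exceeds the maximum of 28; capped at 28.
Final offense level: 28.
Criminal history: 0 prior points → Category A (0-2).
Level 28 falls in the 23-28 band.
Grid: Level 23-28 × Category A = 41-52 months.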